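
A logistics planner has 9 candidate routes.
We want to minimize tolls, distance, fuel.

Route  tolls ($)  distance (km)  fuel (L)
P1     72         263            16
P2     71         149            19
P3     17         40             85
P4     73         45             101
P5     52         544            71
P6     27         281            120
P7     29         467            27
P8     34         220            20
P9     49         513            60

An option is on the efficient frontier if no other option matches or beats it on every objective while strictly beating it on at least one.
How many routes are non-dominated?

P1: not dominated (best fuel).
P2: not dominated.
P3: not dominated (best tolls).
P4: dominated by P3 (tolls 17≤73, distance 40≤45, fuel 85≤101).
P5: dominated by P7 (tolls 29≤52, distance 467≤544, fuel 27≤71).
P6: dominated by P3 (tolls 17≤27, distance 40≤281, fuel 85≤120).
P7: not dominated.
P8: not dominated.
P9: dominated by P7 (tolls 29≤49, distance 467≤513, fuel 27≤60).
Pareto-optimal: P1, P2, P3, P7, P8 → 5.

5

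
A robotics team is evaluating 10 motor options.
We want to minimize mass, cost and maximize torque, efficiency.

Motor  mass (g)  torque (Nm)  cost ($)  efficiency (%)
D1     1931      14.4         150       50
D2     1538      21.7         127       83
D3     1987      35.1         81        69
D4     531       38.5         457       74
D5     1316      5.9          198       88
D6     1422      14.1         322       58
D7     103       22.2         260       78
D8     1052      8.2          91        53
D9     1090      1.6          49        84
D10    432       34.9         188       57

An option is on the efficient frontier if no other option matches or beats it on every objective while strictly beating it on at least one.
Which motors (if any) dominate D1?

D2

D2: mass 1538≤1931, torque 21.7≥14.4, cost 127≤150, efficiency 83≥50 — dominates D1.
Others (D3, D4, D5, D6, D7, D8, D9, D10) are each worse than D1 on at least one objective.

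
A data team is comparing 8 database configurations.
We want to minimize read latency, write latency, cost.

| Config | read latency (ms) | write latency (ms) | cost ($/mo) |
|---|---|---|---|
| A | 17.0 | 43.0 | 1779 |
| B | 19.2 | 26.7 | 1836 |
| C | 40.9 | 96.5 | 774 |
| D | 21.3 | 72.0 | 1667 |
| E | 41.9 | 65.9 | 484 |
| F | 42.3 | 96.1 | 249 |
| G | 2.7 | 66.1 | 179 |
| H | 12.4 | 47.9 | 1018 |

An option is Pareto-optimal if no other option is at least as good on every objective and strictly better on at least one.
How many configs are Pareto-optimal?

5

A: not dominated.
B: not dominated (best write latency).
C: dominated by G (read latency 2.7≤40.9, write latency 66.1≤96.5, cost 179≤774).
D: dominated by G (read latency 2.7≤21.3, write latency 66.1≤72.0, cost 179≤1667).
E: not dominated.
F: dominated by G (read latency 2.7≤42.3, write latency 66.1≤96.1, cost 179≤249).
G: not dominated (best read latency).
H: not dominated.
Pareto-optimal: A, B, E, G, H → 5.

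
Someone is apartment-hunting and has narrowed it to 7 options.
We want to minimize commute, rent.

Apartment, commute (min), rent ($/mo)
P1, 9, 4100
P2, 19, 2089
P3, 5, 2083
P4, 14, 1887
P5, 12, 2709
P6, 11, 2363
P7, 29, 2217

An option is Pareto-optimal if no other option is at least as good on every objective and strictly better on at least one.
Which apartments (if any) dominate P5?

P3, P6

P3: commute 5≤12, rent 2083≤2709 — dominates P5.
P6: commute 11≤12, rent 2363≤2709 — dominates P5.
Others (P1, P2, P4, P7) are each worse than P5 on at least one objective.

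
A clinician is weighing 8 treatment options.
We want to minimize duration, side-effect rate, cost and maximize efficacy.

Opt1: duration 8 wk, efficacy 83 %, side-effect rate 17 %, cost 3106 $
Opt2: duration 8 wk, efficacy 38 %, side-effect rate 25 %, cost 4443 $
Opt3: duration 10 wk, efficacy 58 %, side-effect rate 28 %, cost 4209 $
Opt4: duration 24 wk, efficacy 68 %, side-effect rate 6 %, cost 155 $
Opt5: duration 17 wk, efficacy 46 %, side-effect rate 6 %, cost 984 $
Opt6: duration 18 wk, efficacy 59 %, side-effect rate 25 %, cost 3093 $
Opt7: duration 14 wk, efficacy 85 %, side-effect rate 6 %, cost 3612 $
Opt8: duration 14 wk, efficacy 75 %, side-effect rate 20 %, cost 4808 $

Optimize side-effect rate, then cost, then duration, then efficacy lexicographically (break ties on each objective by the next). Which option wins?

First minimize side-effect rate: best is 6, kept {Opt4, Opt5, Opt7}.
Then minimize cost: best is 155, kept {Opt4}.

Opt4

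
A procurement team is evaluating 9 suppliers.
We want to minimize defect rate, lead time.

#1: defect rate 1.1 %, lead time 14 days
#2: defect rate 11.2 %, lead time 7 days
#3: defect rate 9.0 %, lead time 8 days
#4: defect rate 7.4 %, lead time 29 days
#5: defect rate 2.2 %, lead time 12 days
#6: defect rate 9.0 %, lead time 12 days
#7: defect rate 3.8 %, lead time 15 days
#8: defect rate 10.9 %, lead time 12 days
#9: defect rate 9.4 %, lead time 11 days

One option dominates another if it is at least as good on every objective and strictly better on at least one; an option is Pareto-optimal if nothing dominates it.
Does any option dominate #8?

#3 vs #8: defect rate 9.0≤10.9, lead time 8≤12 — #3 is at least as good on every objective and strictly better on at least one, so #3 dominates #8.

Yes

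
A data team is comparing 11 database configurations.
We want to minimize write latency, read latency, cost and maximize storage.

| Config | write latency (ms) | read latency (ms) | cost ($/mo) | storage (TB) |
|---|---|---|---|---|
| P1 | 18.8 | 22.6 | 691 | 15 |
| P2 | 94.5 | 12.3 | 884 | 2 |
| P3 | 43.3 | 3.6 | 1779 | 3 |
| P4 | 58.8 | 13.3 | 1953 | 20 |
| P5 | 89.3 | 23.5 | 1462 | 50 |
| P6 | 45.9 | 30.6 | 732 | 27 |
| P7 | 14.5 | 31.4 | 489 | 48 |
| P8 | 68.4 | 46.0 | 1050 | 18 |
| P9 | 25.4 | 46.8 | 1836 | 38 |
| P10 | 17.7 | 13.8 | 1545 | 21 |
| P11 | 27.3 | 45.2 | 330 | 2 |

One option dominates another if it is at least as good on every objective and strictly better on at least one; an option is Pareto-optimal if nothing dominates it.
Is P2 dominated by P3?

No

P3 vs P2: P3 is worse on cost (1779 vs 884), so it does not dominate P2.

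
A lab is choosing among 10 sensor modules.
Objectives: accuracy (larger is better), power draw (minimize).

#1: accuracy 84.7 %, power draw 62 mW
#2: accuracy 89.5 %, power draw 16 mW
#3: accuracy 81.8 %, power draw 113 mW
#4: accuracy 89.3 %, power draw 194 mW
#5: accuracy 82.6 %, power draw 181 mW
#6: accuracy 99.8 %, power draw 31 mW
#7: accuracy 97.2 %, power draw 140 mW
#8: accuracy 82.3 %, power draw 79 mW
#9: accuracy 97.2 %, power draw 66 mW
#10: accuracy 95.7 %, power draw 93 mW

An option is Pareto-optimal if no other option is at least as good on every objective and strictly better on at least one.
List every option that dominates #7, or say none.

#6: accuracy 99.8≥97.2, power draw 31≤140 — dominates #7.
#9: accuracy 97.2≥97.2, power draw 66≤140 — dominates #7.
Others (#1, #2, #3, #4, #5, #8, #10) are each worse than #7 on at least one objective.

#6, #9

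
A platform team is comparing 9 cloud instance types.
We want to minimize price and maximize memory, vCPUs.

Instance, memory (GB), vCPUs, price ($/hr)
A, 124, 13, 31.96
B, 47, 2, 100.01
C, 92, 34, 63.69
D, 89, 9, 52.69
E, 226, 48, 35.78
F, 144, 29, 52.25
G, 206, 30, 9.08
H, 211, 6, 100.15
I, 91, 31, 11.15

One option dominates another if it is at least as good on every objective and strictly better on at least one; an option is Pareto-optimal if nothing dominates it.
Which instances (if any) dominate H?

E: memory 226≥211, vCPUs 48≥6, price 35.78≤100.15 — dominates H.
Others (A, B, C, D, F, G, I) are each worse than H on at least one objective.

E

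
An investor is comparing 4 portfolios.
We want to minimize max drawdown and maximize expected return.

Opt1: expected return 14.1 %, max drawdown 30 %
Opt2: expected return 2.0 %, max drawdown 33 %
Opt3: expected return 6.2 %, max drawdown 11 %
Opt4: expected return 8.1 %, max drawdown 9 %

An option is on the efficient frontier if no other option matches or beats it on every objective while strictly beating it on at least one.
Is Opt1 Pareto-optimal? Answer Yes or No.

Yes

Opt2: worse on expected return (2.0 vs 14.1).
Opt3: worse on expected return (6.2 vs 14.1).
Opt4: worse on expected return (8.1 vs 14.1).
No option is at least as good as Opt1 on every objective and strictly better on one.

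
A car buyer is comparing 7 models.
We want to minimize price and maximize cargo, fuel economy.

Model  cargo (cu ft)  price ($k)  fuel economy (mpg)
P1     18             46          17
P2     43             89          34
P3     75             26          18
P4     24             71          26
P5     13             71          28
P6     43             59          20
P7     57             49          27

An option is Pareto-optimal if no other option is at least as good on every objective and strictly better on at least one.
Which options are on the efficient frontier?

P1: dominated by P3 (cargo 75≥18, price 26≤46, fuel economy 18≥17).
P2: not dominated (best fuel economy).
P3: not dominated (best cargo).
P4: dominated by P7 (cargo 57≥24, price 49≤71, fuel economy 27≥26).
P5: not dominated.
P6: dominated by P7 (cargo 57≥43, price 49≤59, fuel economy 27≥20).
P7: not dominated.

P2, P3, P5, P7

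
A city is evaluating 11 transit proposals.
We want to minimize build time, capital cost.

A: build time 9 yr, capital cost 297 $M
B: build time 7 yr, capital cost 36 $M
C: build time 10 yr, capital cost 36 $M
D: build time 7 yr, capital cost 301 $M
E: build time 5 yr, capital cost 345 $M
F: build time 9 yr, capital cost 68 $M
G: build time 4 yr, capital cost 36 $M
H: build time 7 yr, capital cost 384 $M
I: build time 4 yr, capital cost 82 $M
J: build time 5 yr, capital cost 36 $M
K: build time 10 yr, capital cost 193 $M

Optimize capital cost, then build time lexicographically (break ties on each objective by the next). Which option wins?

First minimize capital cost: best is 36, kept {B, C, G, J}.
Then minimize build time: best is 4, kept {G}.

G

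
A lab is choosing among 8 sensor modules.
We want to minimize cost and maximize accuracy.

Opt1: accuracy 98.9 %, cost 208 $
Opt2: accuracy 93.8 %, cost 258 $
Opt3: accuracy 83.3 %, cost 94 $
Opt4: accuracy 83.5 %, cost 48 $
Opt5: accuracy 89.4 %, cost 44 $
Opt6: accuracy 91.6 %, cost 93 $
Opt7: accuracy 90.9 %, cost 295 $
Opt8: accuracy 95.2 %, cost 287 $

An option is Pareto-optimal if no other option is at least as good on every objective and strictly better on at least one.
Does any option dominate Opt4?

Opt5 vs Opt4: accuracy 89.4≥83.5, cost 44≤48 — Opt5 is at least as good on every objective and strictly better on at least one, so Opt5 dominates Opt4.

Yes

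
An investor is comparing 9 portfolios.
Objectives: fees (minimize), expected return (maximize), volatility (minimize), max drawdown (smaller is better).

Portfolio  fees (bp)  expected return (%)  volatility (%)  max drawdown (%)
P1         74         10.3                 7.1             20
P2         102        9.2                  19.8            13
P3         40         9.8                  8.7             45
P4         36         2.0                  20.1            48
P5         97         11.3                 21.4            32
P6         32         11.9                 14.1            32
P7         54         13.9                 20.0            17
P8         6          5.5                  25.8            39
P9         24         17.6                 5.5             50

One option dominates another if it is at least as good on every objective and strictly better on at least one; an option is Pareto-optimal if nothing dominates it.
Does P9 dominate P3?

P9 vs P3: P9 is worse on max drawdown (50 vs 45), so it does not dominate P3.

No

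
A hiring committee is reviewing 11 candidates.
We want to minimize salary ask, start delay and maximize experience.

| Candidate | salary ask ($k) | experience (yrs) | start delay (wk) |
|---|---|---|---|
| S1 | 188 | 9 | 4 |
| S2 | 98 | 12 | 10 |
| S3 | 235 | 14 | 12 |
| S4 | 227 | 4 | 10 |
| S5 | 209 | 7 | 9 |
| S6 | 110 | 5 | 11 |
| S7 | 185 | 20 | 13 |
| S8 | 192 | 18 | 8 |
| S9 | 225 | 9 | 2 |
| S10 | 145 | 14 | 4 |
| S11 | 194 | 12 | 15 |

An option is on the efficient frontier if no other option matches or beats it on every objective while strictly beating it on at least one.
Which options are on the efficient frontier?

S2, S7, S8, S9, S10

S1: dominated by S10 (salary ask 145≤188, experience 14≥9, start delay 4≤4).
S2: not dominated (best salary ask).
S3: dominated by S8 (salary ask 192≤235, experience 18≥14, start delay 8≤12).
S4: dominated by S1 (salary ask 188≤227, experience 9≥4, start delay 4≤10).
S5: dominated by S1 (salary ask 188≤209, experience 9≥7, start delay 4≤9).
S6: dominated by S2 (salary ask 98≤110, experience 12≥5, start delay 10≤11).
S7: not dominated (best experience).
S8: not dominated.
S9: not dominated (best start delay).
S10: not dominated.
S11: dominated by S2 (salary ask 98≤194, experience 12≥12, start delay 10≤15).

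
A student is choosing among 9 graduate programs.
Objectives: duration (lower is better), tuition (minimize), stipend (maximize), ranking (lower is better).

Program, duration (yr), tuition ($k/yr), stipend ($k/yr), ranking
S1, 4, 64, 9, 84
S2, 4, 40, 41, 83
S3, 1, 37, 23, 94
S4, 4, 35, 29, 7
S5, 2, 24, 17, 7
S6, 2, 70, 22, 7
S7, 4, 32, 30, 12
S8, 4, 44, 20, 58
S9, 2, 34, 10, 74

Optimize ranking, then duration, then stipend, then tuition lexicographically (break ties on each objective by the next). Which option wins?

First minimize ranking: best is 7, kept {S4, S5, S6}.
Then minimize duration: best is 2, kept {S5, S6}.
Then maximize stipend: best is 22, kept {S6}.

S6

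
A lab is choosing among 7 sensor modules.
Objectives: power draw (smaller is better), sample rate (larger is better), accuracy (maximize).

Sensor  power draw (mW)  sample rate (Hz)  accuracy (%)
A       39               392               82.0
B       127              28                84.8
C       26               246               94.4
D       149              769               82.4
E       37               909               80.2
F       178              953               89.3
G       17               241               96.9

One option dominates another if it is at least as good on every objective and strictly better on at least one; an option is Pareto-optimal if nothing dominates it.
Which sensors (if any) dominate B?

C: power draw 26≤127, sample rate 246≥28, accuracy 94.4≥84.8 — dominates B.
G: power draw 17≤127, sample rate 241≥28, accuracy 96.9≥84.8 — dominates B.
Others (A, D, E, F) are each worse than B on at least one objective.

C, G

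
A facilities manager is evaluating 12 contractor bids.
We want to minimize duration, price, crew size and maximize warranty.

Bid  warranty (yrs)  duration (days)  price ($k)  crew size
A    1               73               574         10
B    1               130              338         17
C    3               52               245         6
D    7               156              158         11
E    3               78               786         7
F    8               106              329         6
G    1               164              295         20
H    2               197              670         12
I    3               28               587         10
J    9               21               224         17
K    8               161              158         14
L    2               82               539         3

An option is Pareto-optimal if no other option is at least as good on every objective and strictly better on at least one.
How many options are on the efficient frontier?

A: dominated by C (warranty 3≥1, duration 52≤73, price 245≤574, crew size 6≤10).
B: dominated by C (warranty 3≥1, duration 52≤130, price 245≤338, crew size 6≤17).
C: not dominated.
D: not dominated.
E: dominated by C (warranty 3≥3, duration 52≤78, price 245≤786, crew size 6≤7).
F: not dominated.
G: dominated by C (warranty 3≥1, duration 52≤164, price 245≤295, crew size 6≤20).
H: dominated by C (warranty 3≥2, duration 52≤197, price 245≤670, crew size 6≤12).
I: not dominated.
J: not dominated (best warranty).
K: not dominated.
L: not dominated (best crew size).
Pareto-optimal: C, D, F, I, J, K, L → 7.

7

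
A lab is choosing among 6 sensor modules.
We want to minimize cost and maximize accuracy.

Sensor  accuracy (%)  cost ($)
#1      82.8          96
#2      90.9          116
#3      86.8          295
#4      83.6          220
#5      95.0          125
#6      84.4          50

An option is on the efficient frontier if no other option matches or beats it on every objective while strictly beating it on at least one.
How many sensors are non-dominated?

#1: dominated by #6 (accuracy 84.4≥82.8, cost 50≤96).
#2: not dominated.
#3: dominated by #2 (accuracy 90.9≥86.8, cost 116≤295).
#4: dominated by #2 (accuracy 90.9≥83.6, cost 116≤220).
#5: not dominated (best accuracy).
#6: not dominated (best cost).
Pareto-optimal: #2, #5, #6 → 3.

3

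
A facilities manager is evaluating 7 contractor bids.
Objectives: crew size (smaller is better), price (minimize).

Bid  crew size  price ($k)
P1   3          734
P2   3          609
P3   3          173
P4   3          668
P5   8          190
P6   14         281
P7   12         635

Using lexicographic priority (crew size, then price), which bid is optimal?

P3

First minimize crew size: best is 3, kept {P1, P2, P3, P4}.
Then minimize price: best is 173, kept {P3}.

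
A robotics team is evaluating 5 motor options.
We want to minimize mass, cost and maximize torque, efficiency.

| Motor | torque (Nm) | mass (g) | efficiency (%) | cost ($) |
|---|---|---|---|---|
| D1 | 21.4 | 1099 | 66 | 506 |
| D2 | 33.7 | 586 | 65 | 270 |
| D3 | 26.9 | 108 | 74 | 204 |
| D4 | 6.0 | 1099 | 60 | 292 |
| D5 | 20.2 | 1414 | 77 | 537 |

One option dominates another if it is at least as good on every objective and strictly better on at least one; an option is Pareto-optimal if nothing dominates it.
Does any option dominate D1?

Yes

D3 vs D1: torque 26.9≥21.4, mass 108≤1099, efficiency 74≥66, cost 204≤506 — D3 is at least as good on every objective and strictly better on at least one, so D3 dominates D1.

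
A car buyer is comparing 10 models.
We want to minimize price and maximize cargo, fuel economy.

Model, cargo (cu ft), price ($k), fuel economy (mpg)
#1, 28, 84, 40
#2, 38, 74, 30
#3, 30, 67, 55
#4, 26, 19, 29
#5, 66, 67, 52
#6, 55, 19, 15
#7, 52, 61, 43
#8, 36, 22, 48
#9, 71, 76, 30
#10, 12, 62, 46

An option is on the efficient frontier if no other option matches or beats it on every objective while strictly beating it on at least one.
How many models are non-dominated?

7

#1: dominated by #3 (cargo 30≥28, price 67≤84, fuel economy 55≥40).
#2: dominated by #5 (cargo 66≥38, price 67≤74, fuel economy 52≥30).
#3: not dominated (best fuel economy).
#4: not dominated.
#5: not dominated.
#6: not dominated.
#7: not dominated.
#8: not dominated.
#9: not dominated (best cargo).
#10: dominated by #8 (cargo 36≥12, price 22≤62, fuel economy 48≥46).
Pareto-optimal: #3, #4, #5, #6, #7, #8, #9 → 7.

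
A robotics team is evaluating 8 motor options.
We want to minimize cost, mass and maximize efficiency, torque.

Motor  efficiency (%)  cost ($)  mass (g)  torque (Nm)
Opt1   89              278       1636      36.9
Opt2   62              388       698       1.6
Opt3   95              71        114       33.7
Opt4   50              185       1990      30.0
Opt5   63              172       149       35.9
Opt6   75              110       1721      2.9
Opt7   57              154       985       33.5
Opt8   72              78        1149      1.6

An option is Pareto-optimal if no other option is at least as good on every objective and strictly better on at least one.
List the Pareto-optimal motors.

Opt1, Opt3, Opt5

Opt1: not dominated (best torque).
Opt2: dominated by Opt3 (efficiency 95≥62, cost 71≤388, mass 114≤698, torque 33.7≥1.6).
Opt3: not dominated (best efficiency).
Opt4: dominated by Opt3 (efficiency 95≥50, cost 71≤185, mass 114≤1990, torque 33.7≥30.0).
Opt5: not dominated.
Opt6: dominated by Opt3 (efficiency 95≥75, cost 71≤110, mass 114≤1721, torque 33.7≥2.9).
Opt7: dominated by Opt3 (efficiency 95≥57, cost 71≤154, mass 114≤985, torque 33.7≥33.5).
Opt8: dominated by Opt3 (efficiency 95≥72, cost 71≤78, mass 114≤1149, torque 33.7≥1.6).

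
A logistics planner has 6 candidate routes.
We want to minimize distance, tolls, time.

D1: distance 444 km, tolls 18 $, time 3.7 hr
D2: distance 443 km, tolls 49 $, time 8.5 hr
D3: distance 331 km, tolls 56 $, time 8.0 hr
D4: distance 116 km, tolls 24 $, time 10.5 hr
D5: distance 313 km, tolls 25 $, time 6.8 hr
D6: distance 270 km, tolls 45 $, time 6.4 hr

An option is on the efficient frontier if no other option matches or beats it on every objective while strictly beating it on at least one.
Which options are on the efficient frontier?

D1: not dominated (best tolls).
D2: dominated by D5 (distance 313≤443, tolls 25≤49, time 6.8≤8.5).
D3: dominated by D5 (distance 313≤331, tolls 25≤56, time 6.8≤8.0).
D4: not dominated (best distance).
D5: not dominated.
D6: not dominated.

D1, D4, D5, D6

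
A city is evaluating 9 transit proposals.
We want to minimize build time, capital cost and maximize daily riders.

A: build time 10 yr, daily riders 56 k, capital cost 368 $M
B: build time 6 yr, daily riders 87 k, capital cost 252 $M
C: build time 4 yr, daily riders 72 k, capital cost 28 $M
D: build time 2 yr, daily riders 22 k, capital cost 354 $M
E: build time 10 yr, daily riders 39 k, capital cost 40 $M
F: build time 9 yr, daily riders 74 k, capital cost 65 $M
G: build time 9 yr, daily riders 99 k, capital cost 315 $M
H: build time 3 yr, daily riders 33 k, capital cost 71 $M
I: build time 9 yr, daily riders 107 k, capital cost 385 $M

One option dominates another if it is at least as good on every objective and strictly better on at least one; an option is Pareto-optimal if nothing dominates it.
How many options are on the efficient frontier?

A: dominated by B (build time 6≤10, daily riders 87≥56, capital cost 252≤368).
B: not dominated.
C: not dominated (best capital cost).
D: not dominated (best build time).
E: dominated by C (build time 4≤10, daily riders 72≥39, capital cost 28≤40).
F: not dominated.
G: not dominated.
H: not dominated.
I: not dominated (best daily riders).
Pareto-optimal: B, C, D, F, G, H, I → 7.

7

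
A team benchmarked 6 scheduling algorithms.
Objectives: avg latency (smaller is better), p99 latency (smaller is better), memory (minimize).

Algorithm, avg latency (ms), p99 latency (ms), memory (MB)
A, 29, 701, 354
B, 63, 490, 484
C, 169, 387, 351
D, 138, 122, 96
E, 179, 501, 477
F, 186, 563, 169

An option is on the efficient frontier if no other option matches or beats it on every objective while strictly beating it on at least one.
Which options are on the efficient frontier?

A: not dominated (best avg latency).
B: not dominated.
C: dominated by D (avg latency 138≤169, p99 latency 122≤387, memory 96≤351).
D: not dominated (best p99 latency).
E: dominated by C (avg latency 169≤179, p99 latency 387≤501, memory 351≤477).
F: dominated by D (avg latency 138≤186, p99 latency 122≤563, memory 96≤169).

A, B, D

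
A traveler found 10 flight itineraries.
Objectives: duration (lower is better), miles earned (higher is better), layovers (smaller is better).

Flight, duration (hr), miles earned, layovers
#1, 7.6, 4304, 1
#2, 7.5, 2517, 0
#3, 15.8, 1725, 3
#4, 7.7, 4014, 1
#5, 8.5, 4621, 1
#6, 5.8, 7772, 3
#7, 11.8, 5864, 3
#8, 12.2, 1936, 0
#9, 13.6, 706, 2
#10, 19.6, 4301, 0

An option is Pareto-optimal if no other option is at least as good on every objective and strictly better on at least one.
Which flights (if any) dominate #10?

none

#1: worse on layovers (1 vs 0).
#2: worse on miles earned (2517 vs 4301).
#3: worse on miles earned (1725 vs 4301).
#4: worse on miles earned (4014 vs 4301).
#5: worse on layovers (1 vs 0).
#6: worse on layovers (3 vs 0).
#7: worse on layovers (3 vs 0).
#8: worse on miles earned (1936 vs 4301).
#9: worse on miles earned (706 vs 4301).
No option dominates #10.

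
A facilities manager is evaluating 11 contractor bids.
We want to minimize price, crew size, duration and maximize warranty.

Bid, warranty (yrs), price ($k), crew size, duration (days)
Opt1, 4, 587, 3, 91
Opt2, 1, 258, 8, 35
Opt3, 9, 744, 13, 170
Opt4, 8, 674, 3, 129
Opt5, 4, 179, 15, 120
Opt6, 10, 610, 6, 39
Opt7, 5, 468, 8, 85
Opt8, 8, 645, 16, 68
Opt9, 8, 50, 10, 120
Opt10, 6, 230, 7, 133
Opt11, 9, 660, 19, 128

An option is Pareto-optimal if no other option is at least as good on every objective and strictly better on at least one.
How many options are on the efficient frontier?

7

Opt1: not dominated.
Opt2: not dominated (best duration).
Opt3: dominated by Opt6 (warranty 10≥9, price 610≤744, crew size 6≤13, duration 39≤170).
Opt4: not dominated.
Opt5: dominated by Opt9 (warranty 8≥4, price 50≤179, crew size 10≤15, duration 120≤120).
Opt6: not dominated (best warranty).
Opt7: not dominated.
Opt8: dominated by Opt6 (warranty 10≥8, price 610≤645, crew size 6≤16, duration 39≤68).
Opt9: not dominated (best price).
Opt10: not dominated.
Opt11: dominated by Opt6 (warranty 10≥9, price 610≤660, crew size 6≤19, duration 39≤128).
Pareto-optimal: Opt1, Opt2, Opt4, Opt6, Opt7, Opt9, Opt10 → 7.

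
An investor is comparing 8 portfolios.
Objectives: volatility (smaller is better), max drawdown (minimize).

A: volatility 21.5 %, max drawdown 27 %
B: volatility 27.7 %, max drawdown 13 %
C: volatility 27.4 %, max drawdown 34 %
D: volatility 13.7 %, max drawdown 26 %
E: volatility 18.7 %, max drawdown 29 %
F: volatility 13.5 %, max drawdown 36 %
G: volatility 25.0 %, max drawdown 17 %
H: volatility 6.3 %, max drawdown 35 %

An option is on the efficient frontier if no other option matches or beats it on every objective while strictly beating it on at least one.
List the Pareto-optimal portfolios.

B, D, G, H

A: dominated by D (volatility 13.7≤21.5, max drawdown 26≤27).
B: not dominated (best max drawdown).
C: dominated by A (volatility 21.5≤27.4, max drawdown 27≤34).
D: not dominated.
E: dominated by D (volatility 13.7≤18.7, max drawdown 26≤29).
F: dominated by H (volatility 6.3≤13.5, max drawdown 35≤36).
G: not dominated.
H: not dominated (best volatility).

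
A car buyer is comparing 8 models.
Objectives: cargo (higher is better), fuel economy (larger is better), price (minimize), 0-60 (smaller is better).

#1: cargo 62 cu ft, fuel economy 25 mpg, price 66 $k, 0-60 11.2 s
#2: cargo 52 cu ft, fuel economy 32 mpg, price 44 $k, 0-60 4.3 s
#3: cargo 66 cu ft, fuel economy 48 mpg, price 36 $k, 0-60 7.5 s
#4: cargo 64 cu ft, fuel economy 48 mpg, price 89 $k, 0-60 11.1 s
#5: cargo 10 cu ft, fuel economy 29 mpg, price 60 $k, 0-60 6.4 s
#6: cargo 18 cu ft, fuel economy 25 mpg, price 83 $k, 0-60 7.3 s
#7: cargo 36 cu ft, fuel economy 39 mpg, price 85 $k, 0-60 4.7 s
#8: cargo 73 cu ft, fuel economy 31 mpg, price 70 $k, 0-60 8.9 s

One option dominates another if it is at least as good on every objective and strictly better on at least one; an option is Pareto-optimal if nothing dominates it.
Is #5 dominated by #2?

#2 vs #5: cargo 52≥10, fuel economy 32≥29, price 44≤60, 0-60 4.3≤6.4 — #2 is at least as good on every objective with at least one strict improvement.

Yes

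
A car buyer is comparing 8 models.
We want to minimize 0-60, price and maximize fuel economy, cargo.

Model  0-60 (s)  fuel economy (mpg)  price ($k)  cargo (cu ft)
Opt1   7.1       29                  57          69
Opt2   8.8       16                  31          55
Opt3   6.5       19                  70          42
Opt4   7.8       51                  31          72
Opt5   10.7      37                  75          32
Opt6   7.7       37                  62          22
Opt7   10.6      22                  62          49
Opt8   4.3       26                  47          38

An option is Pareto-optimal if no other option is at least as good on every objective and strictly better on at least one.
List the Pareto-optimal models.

Opt1: not dominated.
Opt2: dominated by Opt4 (0-60 7.8≤8.8, fuel economy 51≥16, price 31≤31, cargo 72≥55).
Opt3: not dominated.
Opt4: not dominated (best fuel economy).
Opt5: dominated by Opt4 (0-60 7.8≤10.7, fuel economy 51≥37, price 31≤75, cargo 72≥32).
Opt6: not dominated.
Opt7: dominated by Opt1 (0-60 7.1≤10.6, fuel economy 29≥22, price 57≤62, cargo 69≥49).
Opt8: not dominated (best 0-60).

Opt1, Opt3, Opt4, Opt6, Opt8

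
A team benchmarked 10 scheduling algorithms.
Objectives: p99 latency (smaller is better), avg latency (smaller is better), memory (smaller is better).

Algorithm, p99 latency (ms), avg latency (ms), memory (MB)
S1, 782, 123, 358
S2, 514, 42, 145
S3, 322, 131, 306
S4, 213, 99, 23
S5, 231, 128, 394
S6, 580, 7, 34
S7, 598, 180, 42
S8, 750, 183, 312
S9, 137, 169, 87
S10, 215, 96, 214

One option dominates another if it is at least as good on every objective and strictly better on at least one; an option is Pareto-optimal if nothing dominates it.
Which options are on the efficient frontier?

S2, S4, S6, S9, S10

S1: dominated by S2 (p99 latency 514≤782, avg latency 42≤123, memory 145≤358).
S2: not dominated.
S3: dominated by S4 (p99 latency 213≤322, avg latency 99≤131, memory 23≤306).
S4: not dominated (best memory).
S5: dominated by S4 (p99 latency 213≤231, avg latency 99≤128, memory 23≤394).
S6: not dominated (best avg latency).
S7: dominated by S4 (p99 latency 213≤598, avg latency 99≤180, memory 23≤42).
S8: dominated by S2 (p99 latency 514≤750, avg latency 42≤183, memory 145≤312).
S9: not dominated (best p99 latency).
S10: not dominated.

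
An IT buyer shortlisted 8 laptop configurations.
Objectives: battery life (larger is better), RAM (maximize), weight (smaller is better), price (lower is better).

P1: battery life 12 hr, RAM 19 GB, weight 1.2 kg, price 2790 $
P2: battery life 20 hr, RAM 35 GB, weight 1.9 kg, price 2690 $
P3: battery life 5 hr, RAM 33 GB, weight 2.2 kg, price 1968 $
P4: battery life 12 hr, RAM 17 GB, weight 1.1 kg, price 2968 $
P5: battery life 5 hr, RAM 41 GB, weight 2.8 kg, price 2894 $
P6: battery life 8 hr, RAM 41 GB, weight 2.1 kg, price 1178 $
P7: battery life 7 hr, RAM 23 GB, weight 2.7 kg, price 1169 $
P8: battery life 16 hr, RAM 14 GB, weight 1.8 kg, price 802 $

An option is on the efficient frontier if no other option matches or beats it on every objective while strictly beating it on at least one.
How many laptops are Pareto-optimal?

6

P1: not dominated.
P2: not dominated (best battery life).
P3: dominated by P6 (battery life 8≥5, RAM 41≥33, weight 2.1≤2.2, price 1178≤1968).
P4: not dominated (best weight).
P5: dominated by P6 (battery life 8≥5, RAM 41≥41, weight 2.1≤2.8, price 1178≤2894).
P6: not dominated.
P7: not dominated.
P8: not dominated (best price).
Pareto-optimal: P1, P2, P4, P6, P7, P8 → 6.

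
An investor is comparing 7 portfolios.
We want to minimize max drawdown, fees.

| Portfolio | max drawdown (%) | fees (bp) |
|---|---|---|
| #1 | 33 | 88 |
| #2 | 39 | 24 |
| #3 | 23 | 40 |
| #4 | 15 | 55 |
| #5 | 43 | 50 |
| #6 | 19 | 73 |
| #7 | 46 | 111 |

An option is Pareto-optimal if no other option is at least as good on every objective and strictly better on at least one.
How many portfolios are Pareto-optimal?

#1: dominated by #3 (max drawdown 23≤33, fees 40≤88).
#2: not dominated (best fees).
#3: not dominated.
#4: not dominated (best max drawdown).
#5: dominated by #2 (max drawdown 39≤43, fees 24≤50).
#6: dominated by #4 (max drawdown 15≤19, fees 55≤73).
#7: dominated by #1 (max drawdown 33≤46, fees 88≤111).
Pareto-optimal: #2, #3, #4 → 3.

3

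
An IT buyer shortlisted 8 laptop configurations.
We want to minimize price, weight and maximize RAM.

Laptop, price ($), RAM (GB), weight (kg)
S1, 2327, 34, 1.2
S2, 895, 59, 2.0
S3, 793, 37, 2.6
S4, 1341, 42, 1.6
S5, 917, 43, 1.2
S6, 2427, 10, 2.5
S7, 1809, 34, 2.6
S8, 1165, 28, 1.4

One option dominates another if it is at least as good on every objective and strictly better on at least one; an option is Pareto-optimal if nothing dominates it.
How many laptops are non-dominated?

S1: dominated by S5 (price 917≤2327, RAM 43≥34, weight 1.2≤1.2).
S2: not dominated (best RAM).
S3: not dominated (best price).
S4: dominated by S5 (price 917≤1341, RAM 43≥42, weight 1.2≤1.6).
S5: not dominated.
S6: dominated by S1 (price 2327≤2427, RAM 34≥10, weight 1.2≤2.5).
S7: dominated by S2 (price 895≤1809, RAM 59≥34, weight 2.0≤2.6).
S8: dominated by S5 (price 917≤1165, RAM 43≥28, weight 1.2≤1.4).
Pareto-optimal: S2, S3, S5 → 3.

3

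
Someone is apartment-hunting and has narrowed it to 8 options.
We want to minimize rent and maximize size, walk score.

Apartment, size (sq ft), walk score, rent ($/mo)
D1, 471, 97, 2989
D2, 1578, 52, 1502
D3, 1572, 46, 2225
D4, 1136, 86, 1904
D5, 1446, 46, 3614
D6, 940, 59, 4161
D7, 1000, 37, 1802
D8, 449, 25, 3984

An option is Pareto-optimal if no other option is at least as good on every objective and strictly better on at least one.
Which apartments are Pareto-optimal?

D1: not dominated (best walk score).
D2: not dominated (best size).
D3: dominated by D2 (size 1578≥1572, walk score 52≥46, rent 1502≤2225).
D4: not dominated.
D5: dominated by D2 (size 1578≥1446, walk score 52≥46, rent 1502≤3614).
D6: dominated by D4 (size 1136≥940, walk score 86≥59, rent 1904≤4161).
D7: dominated by D2 (size 1578≥1000, walk score 52≥37, rent 1502≤1802).
D8: dominated by D1 (size 471≥449, walk score 97≥25, rent 2989≤3984).

D1, D2, D4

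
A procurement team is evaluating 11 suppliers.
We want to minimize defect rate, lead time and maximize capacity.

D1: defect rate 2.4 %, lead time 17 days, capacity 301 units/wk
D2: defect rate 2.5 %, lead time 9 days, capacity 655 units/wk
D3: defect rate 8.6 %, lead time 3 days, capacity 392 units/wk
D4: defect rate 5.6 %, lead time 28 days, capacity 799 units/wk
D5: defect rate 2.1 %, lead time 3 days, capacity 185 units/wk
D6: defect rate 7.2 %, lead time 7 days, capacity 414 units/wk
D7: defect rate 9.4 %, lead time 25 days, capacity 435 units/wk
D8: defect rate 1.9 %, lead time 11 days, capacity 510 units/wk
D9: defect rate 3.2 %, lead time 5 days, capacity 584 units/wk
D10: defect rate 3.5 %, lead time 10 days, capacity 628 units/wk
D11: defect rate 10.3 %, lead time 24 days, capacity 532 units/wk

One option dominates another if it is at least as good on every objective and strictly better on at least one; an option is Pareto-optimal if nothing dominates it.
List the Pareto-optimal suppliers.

D1: dominated by D8 (defect rate 1.9≤2.4, lead time 11≤17, capacity 510≥301).
D2: not dominated.
D3: not dominated.
D4: not dominated (best capacity).
D5: not dominated.
D6: dominated by D9 (defect rate 3.2≤7.2, lead time 5≤7, capacity 584≥414).
D7: dominated by D2 (defect rate 2.5≤9.4, lead time 9≤25, capacity 655≥435).
D8: not dominated (best defect rate).
D9: not dominated.
D10: dominated by D2 (defect rate 2.5≤3.5, lead time 9≤10, capacity 655≥628).
D11: dominated by D2 (defect rate 2.5≤10.3, lead time 9≤24, capacity 655≥532).

D2, D3, D4, D5, D8, D9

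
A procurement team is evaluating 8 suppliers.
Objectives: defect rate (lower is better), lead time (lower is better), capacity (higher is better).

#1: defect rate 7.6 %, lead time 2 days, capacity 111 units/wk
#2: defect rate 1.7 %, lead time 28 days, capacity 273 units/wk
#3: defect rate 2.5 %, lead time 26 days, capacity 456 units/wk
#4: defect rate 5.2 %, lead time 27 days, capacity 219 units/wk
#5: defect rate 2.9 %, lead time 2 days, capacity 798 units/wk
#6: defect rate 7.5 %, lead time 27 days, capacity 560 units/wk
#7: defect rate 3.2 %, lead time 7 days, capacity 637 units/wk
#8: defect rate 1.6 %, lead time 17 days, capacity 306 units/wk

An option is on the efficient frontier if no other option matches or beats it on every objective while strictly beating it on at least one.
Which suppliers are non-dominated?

#1: dominated by #5 (defect rate 2.9≤7.6, lead time 2≤2, capacity 798≥111).
#2: dominated by #8 (defect rate 1.6≤1.7, lead time 17≤28, capacity 306≥273).
#3: not dominated.
#4: dominated by #3 (defect rate 2.5≤5.2, lead time 26≤27, capacity 456≥219).
#5: not dominated (best capacity).
#6: dominated by #5 (defect rate 2.9≤7.5, lead time 2≤27, capacity 798≥560).
#7: dominated by #5 (defect rate 2.9≤3.2, lead time 2≤7, capacity 798≥637).
#8: not dominated (best defect rate).

#3, #5, #8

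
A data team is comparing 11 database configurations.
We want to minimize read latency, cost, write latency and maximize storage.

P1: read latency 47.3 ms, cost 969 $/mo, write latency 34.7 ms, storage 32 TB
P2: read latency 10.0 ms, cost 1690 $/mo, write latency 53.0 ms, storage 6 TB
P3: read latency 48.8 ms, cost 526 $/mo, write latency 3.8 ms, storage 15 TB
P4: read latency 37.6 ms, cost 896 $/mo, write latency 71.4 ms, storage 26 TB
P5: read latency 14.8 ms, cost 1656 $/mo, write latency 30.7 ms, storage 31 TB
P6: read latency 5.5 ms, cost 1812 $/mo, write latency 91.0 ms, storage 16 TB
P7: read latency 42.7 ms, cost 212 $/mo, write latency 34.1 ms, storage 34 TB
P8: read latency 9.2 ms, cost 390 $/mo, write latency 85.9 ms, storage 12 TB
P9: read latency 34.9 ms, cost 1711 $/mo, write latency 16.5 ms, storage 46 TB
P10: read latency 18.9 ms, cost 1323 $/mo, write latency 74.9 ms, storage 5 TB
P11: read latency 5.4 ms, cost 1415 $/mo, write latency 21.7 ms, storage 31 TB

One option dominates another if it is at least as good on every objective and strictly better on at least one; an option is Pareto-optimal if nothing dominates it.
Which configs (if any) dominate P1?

P7: read latency 42.7≤47.3, cost 212≤969, write latency 34.1≤34.7, storage 34≥32 — dominates P1.
Others (P2, P3, P4, P5, P6, P8, P9, P10, P11) are each worse than P1 on at least one objective.

P7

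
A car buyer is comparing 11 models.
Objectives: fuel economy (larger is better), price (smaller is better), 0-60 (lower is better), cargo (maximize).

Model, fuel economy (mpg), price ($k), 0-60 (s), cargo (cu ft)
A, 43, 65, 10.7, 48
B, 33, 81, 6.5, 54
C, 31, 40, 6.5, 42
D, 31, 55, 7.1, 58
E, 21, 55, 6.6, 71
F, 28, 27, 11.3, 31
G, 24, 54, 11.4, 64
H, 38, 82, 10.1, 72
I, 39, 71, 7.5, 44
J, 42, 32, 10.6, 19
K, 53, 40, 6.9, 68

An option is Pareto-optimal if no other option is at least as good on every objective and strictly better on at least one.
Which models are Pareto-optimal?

B, C, E, F, H, J, K

A: dominated by K (fuel economy 53≥43, price 40≤65, 0-60 6.9≤10.7, cargo 68≥48).
B: not dominated.
C: not dominated.
D: dominated by K (fuel economy 53≥31, price 40≤55, 0-60 6.9≤7.1, cargo 68≥58).
E: not dominated.
F: not dominated (best price).
G: dominated by K (fuel economy 53≥24, price 40≤54, 0-60 6.9≤11.4, cargo 68≥64).
H: not dominated (best cargo).
I: dominated by K (fuel economy 53≥39, price 40≤71, 0-60 6.9≤7.5, cargo 68≥44).
J: not dominated.
K: not dominated (best fuel economy).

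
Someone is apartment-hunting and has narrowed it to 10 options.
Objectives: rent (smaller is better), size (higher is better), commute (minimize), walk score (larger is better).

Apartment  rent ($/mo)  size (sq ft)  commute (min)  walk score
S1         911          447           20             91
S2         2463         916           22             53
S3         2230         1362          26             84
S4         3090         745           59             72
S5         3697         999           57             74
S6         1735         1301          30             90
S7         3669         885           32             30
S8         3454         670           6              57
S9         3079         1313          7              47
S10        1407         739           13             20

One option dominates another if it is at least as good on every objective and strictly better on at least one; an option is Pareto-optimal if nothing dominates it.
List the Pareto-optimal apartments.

S1: not dominated (best rent).
S2: not dominated.
S3: not dominated (best size).
S4: dominated by S3 (rent 2230≤3090, size 1362≥745, commute 26≤59, walk score 84≥72).
S5: dominated by S3 (rent 2230≤3697, size 1362≥999, commute 26≤57, walk score 84≥74).
S6: not dominated.
S7: dominated by S2 (rent 2463≤3669, size 916≥885, commute 22≤32, walk score 53≥30).
S8: not dominated (best commute).
S9: not dominated.
S10: not dominated.

S1, S2, S3, S6, S8, S9, S10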